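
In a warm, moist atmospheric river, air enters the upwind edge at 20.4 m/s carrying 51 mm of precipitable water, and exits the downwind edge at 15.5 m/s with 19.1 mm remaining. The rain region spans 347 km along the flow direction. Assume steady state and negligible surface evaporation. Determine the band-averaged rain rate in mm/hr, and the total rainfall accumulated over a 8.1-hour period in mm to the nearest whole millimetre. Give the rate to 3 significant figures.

Column moisture flux per unit crosswind length is F = V × PW.
Inflow: F_in = 20.4 × 51 = 1040.4 mm·m/s
Outflow: F_out = 15.5 × 19.1 = 296.05 mm·m/s
Steady-state rate R = (F_in − F_out)/L = (1040.4 − 296.05) / 347000 m = 2.145e-03 mm/s.
R = 2.145e-03 × 3600 = 7.72 mm/hr.
Over 8.1 h: total = 7.72 × 8.1 = 62.532 ≈ 63 mm.

R ≈ 7.72 mm/hr; total ≈ 63 mm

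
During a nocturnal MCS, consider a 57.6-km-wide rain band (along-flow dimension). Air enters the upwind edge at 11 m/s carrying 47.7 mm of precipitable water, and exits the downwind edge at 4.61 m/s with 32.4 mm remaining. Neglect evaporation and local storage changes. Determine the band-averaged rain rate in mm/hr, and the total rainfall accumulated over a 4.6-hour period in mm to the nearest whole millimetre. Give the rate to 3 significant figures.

Column moisture flux per unit crosswind length is F = V × PW.
Inflow: F_in = 11 × 47.7 = 524.7 mm·m/s
Outflow: F_out = 4.61 × 32.4 = 149.364 mm·m/s
Steady-state rate R = (F_in − F_out)/L = (524.7 − 149.364) / 57600 m = 6.516e-03 mm/s.
R = 6.516e-03 × 3600 = 23.5 mm/hr.
Over 4.6 h: total = 23.5 × 4.6 = 108.1 ≈ 108 mm.

R ≈ 23.5 mm/hr; total ≈ 108 mm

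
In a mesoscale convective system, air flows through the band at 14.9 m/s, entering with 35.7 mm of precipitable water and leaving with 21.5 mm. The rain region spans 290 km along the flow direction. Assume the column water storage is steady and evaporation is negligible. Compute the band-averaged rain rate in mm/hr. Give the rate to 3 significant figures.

R ≈ 2.63 mm/hr

Column moisture flux per unit crosswind length is F = V × PW.
Inflow: F_in = 14.9 × 35.7 = 531.93 mm·m/s
Outflow: F_out = 14.9 × 21.5 = 320.35 mm·m/s
Steady-state rate R = (F_in − F_out)/L = (531.93 − 320.35) / 290000 m = 7.296e-04 mm/s.
R = 7.296e-04 × 3600 = 2.63 mm/hr.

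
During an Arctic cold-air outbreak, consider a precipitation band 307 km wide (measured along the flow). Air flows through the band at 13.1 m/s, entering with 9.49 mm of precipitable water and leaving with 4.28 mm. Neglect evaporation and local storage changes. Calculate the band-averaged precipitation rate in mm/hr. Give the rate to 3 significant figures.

Column moisture flux per unit crosswind length is F = V × PW.
Inflow: F_in = 13.1 × 9.49 = 124.319 mm·m/s
Outflow: F_out = 13.1 × 4.28 = 56.068 mm·m/s
Steady-state rate R = (F_in − F_out)/L = (124.319 − 56.068) / 307000 m = 2.223e-04 mm/s.
R = 2.223e-04 × 3600 = 0.800 mm/hr.

R ≈ 0.800 mm/hr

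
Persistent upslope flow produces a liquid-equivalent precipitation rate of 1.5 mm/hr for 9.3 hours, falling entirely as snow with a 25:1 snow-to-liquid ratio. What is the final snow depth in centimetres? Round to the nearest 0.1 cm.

snow depth ≈ 34.9 cm

Liquid-equivalent depth = 1.5 × 9.3 = 13.95 mm.
Snow depth = 13.95 mm × 25 = 348.75 mm = 34.9 cm.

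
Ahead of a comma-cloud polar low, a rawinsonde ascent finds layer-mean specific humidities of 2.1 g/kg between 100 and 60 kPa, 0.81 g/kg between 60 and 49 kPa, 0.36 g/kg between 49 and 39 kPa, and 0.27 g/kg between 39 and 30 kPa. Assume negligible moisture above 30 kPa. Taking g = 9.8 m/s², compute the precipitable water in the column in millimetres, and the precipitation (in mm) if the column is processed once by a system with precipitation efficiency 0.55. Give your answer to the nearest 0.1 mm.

Precipitable water is the column-integrated vapour mass per unit area: PW = (1/g) Σ q̄ Δp, with q in kg/kg and Δp in Pa (1 kg/m² of water = 1 mm).
Layer 100–60 kPa: Δp = 400 hPa = 40000 Pa, q̄ = 0.0021 kg/kg → 0.0021 × 40000 / 9.8 = 8.57 mm
Layer 60–49 kPa: Δp = 110 hPa = 11000 Pa, q̄ = 0.00081 kg/kg → 0.00081 × 11000 / 9.8 = 0.91 mm
Layer 49–39 kPa: Δp = 100 hPa = 10000 Pa, q̄ = 0.00036 kg/kg → 0.00036 × 10000 / 9.8 = 0.37 mm
Layer 39–30 kPa: Δp = 90 hPa = 9000 Pa, q̄ = 0.00027 kg/kg → 0.00027 × 9000 / 9.8 = 0.25 mm
PW = 8.57 + 0.91 + 0.37 + 0.25 = 10.10 ≈ 10.1 mm.
Precipitation = ε × PW = 0.55 × 10.1 = 5.6 mm.

PW ≈ 10.1 mm; precipitation ≈ 5.6 mm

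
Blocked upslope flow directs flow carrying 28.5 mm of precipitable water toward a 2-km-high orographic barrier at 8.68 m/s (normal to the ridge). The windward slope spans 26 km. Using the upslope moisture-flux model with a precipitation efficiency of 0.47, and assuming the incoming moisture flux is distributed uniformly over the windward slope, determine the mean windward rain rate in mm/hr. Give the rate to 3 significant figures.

R ≈ 16.1 mm/hr

Incoming column moisture flux per unit ridge length: F = V × PW = 8.68 × 28.5 = 247.38 mm·m/s.
Spread over the 26 km slope with efficiency ε = 0.47: R = ε·F/W = 0.47 × 247.38 / 26000 m = 4.472e-03 mm/s.
R = 4.472e-03 × 3600 = 16.1 mm/hr.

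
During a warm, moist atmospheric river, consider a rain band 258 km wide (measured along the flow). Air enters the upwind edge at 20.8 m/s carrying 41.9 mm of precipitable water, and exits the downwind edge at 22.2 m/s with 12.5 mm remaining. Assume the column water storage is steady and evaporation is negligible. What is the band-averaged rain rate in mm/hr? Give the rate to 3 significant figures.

R ≈ 8.29 mm/hr

Column moisture flux per unit crosswind length is F = V × PW.
Inflow: F_in = 20.8 × 41.9 = 871.52 mm·m/s
Outflow: F_out = 22.2 × 12.5 = 277.5 mm·m/s
Steady-state rate R = (F_in − F_out)/L = (871.52 − 277.5) / 258000 m = 2.302e-03 mm/s.
R = 2.302e-03 × 3600 = 8.29 mm/hr.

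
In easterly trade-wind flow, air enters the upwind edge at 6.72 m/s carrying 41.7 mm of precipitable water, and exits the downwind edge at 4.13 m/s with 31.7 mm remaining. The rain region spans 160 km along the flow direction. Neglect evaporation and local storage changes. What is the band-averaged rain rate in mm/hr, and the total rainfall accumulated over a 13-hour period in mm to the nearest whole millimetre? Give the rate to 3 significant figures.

Column moisture flux per unit crosswind length is F = V × PW.
Inflow: F_in = 6.72 × 41.7 = 280.224 mm·m/s
Outflow: F_out = 4.13 × 31.7 = 130.921 mm·m/s
Steady-state rate R = (F_in − F_out)/L = (280.224 − 130.921) / 160000 m = 9.331e-04 mm/s.
R = 9.331e-04 × 3600 = 3.36 mm/hr.
Over 13 h: total = 3.36 × 13 = 43.68 ≈ 44 mm.

R ≈ 3.36 mm/hr; total ≈ 44 mm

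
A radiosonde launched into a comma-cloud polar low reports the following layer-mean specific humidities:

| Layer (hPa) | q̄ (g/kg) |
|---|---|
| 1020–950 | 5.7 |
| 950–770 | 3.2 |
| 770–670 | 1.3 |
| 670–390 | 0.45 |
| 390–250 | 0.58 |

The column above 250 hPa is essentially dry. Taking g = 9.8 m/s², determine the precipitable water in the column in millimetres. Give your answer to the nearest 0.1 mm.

PW ≈ 13.4 mm

Precipitable water is the column-integrated vapour mass per unit area: PW = (1/g) Σ q̄ Δp, with q in kg/kg and Δp in Pa (1 kg/m² of water = 1 mm).
Layer 1020–950 hPa: Δp = 70 hPa = 7000 Pa, q̄ = 0.0057 kg/kg → 0.0057 × 7000 / 9.8 = 4.07 mm
Layer 950–770 hPa: Δp = 180 hPa = 18000 Pa, q̄ = 0.0032 kg/kg → 0.0032 × 18000 / 9.8 = 5.88 mm
Layer 770–670 hPa: Δp = 100 hPa = 10000 Pa, q̄ = 0.0013 kg/kg → 0.0013 × 10000 / 9.8 = 1.33 mm
Layer 670–390 hPa: Δp = 280 hPa = 28000 Pa, q̄ = 0.00045 kg/kg → 0.00045 × 28000 / 9.8 = 1.29 mm
Layer 390–250 hPa: Δp = 140 hPa = 14000 Pa, q̄ = 0.00058 kg/kg → 0.00058 × 14000 / 9.8 = 0.83 mm
PW = 4.07 + 5.88 + 1.33 + 1.29 + 0.83 = 13.40 ≈ 13.4 mm.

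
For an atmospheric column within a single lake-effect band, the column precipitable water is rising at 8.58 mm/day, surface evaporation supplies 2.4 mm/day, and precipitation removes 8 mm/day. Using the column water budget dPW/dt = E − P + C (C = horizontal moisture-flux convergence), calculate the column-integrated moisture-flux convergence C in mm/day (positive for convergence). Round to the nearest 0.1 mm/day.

dPW/dt = +8.58 mm/day.
C = dPW/dt − E + P = (+8.58) − 2.4 + 8 = 14.2 mm/day.

C ≈ 14.2 mm/day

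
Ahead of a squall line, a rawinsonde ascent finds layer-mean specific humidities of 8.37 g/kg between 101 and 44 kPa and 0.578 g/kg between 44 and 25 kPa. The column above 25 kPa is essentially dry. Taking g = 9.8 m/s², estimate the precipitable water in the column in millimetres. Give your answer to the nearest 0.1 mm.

Precipitable water is the column-integrated vapour mass per unit area: PW = (1/g) Σ q̄ Δp, with q in kg/kg and Δp in Pa (1 kg/m² of water = 1 mm).
Layer 101–44 kPa: Δp = 570 hPa = 57000 Pa, q̄ = 0.00837 kg/kg → 0.00837 × 57000 / 9.8 = 48.68 mm
Layer 44–25 kPa: Δp = 190 hPa = 19000 Pa, q̄ = 0.000578 kg/kg → 0.000578 × 19000 / 9.8 = 1.12 mm
PW = 48.68 + 1.12 = 49.80 ≈ 49.8 mm.

PW ≈ 49.8 mm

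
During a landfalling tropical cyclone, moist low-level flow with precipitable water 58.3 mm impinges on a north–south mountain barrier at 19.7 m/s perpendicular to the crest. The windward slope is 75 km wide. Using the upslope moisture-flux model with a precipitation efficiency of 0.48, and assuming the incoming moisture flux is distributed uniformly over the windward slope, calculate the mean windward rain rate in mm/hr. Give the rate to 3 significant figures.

Incoming column moisture flux per unit ridge length: F = V × PW = 19.7 × 58.3 = 1148.51 mm·m/s.
Spread over the 75 km slope with efficiency ε = 0.48: R = ε·F/W = 0.48 × 1148.51 / 75000 m = 7.350e-03 mm/s.
R = 7.350e-03 × 3600 = 26.5 mm/hr.

R ≈ 26.5 mm/hr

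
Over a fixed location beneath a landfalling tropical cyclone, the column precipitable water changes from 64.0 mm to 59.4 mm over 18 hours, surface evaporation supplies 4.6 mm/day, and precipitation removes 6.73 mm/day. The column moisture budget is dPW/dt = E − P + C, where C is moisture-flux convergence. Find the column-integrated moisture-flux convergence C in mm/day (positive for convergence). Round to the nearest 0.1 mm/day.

dPW/dt = (59.4 − 64.0) mm / (18/24 day) = -6.133 mm/day.
C = dPW/dt − E + P = (-6.133) − 4.6 + 6.73 = -4.0 mm/day.

C ≈ -4.0 mm/day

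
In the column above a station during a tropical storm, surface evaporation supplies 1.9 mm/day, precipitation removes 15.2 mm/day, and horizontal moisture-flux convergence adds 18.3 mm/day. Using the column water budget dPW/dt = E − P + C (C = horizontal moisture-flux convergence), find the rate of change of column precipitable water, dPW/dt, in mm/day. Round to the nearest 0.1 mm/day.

dPW/dt = E − P + C = 1.9 − 15.2 + (18.3) = 5.0 mm/day.

dPW/dt ≈ 5.0 mm/day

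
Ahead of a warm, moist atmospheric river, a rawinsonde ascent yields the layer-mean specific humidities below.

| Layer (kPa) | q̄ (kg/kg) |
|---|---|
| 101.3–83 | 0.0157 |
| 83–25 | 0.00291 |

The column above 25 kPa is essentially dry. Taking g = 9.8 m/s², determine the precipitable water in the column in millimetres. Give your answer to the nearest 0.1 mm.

Precipitable water is the column-integrated vapour mass per unit area: PW = (1/g) Σ q̄ Δp, with q in kg/kg and Δp in Pa (1 kg/m² of water = 1 mm).
Layer 101.3–83 kPa: Δp = 183 hPa = 18300 Pa, q̄ = 0.0157 kg/kg → 0.0157 × 18300 / 9.8 = 29.32 mm
Layer 83–25 kPa: Δp = 580 hPa = 58000 Pa, q̄ = 0.00291 kg/kg → 0.00291 × 58000 / 9.8 = 17.22 mm
PW = 29.32 + 17.22 = 46.54 ≈ 46.5 mm.

PW ≈ 46.5 mm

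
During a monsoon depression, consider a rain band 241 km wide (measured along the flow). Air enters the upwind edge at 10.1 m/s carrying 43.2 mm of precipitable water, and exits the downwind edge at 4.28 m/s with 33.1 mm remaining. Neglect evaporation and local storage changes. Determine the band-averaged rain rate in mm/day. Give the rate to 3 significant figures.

R ≈ 106 mm/day

Column moisture flux per unit crosswind length is F = V × PW.
Inflow: F_in = 10.1 × 43.2 = 436.32 mm·m/s
Outflow: F_out = 4.28 × 33.1 = 141.668 mm·m/s
Steady-state rate R = (F_in − F_out)/L = (436.32 − 141.668) / 241000 m = 1.223e-03 mm/s.
R = 1.223e-03 × 3600 × 24 = 106 mm/day.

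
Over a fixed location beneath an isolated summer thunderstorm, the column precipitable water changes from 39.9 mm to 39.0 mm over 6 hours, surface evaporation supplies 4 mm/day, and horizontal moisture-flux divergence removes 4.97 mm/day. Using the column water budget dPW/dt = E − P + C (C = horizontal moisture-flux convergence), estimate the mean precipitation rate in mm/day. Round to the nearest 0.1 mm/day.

P ≈ 2.6 mm/day

dPW/dt = (39.0 − 39.9) mm / (6/24 day) = -3.600 mm/day.
P = E + C − dPW/dt = 4 + (-4.97) − (-3.600) = 2.6 mm/day.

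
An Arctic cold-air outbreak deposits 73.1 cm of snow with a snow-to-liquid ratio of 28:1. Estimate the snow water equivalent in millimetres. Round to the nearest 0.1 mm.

SWE ≈ 26.1 mm

SWE = snow depth / ratio = 73.1 cm / 28 = 2.611 cm = 26.1 mm.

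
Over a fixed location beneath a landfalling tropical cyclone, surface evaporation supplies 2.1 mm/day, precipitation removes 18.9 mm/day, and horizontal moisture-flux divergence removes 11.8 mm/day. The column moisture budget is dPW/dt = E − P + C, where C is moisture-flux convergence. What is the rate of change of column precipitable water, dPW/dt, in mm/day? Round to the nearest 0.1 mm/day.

dPW/dt ≈ -28.6 mm/day

dPW/dt = E − P + C = 2.1 − 18.9 + (-11.8) = -28.6 mm/day.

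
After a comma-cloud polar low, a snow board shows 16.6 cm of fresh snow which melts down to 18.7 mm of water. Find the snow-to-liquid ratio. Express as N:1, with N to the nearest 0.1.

ratio ≈ 8.9

Ratio = snow depth / SWE = 166 mm / 18.7 mm = 8.9, i.e. 8.9:1.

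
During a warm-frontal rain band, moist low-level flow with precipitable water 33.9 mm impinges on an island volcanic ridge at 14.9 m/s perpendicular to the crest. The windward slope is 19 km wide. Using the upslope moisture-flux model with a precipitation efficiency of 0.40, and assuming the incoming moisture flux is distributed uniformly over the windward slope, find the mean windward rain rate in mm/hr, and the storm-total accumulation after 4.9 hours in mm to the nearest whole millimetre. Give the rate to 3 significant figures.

Incoming column moisture flux per unit ridge length: F = V × PW = 14.9 × 33.9 = 505.11 mm·m/s.
Spread over the 19 km slope with efficiency ε = 0.40: R = ε·F/W = 0.40 × 505.11 / 19000 m = 1.063e-02 mm/s.
R = 1.063e-02 × 3600 = 38.3 mm/hr.
Over 4.9 h: total = 38.3 × 4.9 = 187.67 ≈ 188 mm.

R ≈ 38.3 mm/hr; total ≈ 188 mm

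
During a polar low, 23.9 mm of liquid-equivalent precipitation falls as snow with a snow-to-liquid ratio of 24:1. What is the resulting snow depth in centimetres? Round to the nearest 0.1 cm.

snow depth ≈ 57.4 cm

Snow depth = liquid × ratio = 23.9 mm × 24 = 573.6 mm = 57.4 cm.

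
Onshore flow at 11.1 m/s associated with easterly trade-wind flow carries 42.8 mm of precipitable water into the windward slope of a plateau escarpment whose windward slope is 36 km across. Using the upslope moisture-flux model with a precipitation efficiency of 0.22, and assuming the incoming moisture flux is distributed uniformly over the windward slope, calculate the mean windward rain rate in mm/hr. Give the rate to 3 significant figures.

R ≈ 10.5 mm/hr

Incoming column moisture flux per unit ridge length: F = V × PW = 11.1 × 42.8 = 475.08 mm·m/s.
Spread over the 36 km slope with efficiency ε = 0.22: R = ε·F/W = 0.22 × 475.08 / 36000 m = 2.903e-03 mm/s.
R = 2.903e-03 × 3600 = 10.5 mm/hr.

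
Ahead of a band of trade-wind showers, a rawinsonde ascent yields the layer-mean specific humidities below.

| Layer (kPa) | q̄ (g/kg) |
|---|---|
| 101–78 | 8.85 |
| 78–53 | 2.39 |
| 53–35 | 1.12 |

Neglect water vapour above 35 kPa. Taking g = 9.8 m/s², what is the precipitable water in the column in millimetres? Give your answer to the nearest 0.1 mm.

Precipitable water is the column-integrated vapour mass per unit area: PW = (1/g) Σ q̄ Δp, with q in kg/kg and Δp in Pa (1 kg/m² of water = 1 mm).
Layer 101–78 kPa: Δp = 230 hPa = 23000 Pa, q̄ = 0.00885 kg/kg → 0.00885 × 23000 / 9.8 = 20.77 mm
Layer 78–53 kPa: Δp = 250 hPa = 25000 Pa, q̄ = 0.00239 kg/kg → 0.00239 × 25000 / 9.8 = 6.10 mm
Layer 53–35 kPa: Δp = 180 hPa = 18000 Pa, q̄ = 0.00112 kg/kg → 0.00112 × 18000 / 9.8 = 2.06 mm
PW = 20.77 + 6.10 + 2.06 = 28.93 ≈ 28.9 mm.

PW ≈ 28.9 mm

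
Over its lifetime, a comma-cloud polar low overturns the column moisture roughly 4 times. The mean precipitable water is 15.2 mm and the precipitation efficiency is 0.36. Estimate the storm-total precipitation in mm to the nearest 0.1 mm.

Each cycle deposits ε × PW = 0.36 × 15.2 = 5.472 mm.
Over 4 cycles: 4 × 5.472 = 21.9 mm.

precipitation ≈ 21.9 mm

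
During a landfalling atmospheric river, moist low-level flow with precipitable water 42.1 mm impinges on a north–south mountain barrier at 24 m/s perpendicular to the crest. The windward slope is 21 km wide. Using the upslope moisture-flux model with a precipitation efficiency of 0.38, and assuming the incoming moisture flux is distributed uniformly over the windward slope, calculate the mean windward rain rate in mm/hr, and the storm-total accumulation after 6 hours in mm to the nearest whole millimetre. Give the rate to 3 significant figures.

Incoming column moisture flux per unit ridge length: F = V × PW = 24 × 42.1 = 1010.4 mm·m/s.
Spread over the 21 km slope with efficiency ε = 0.38: R = ε·F/W = 0.38 × 1010.4 / 21000 m = 1.828e-02 mm/s.
R = 1.828e-02 × 3600 = 65.8 mm/hr.
Over 6 h: total = 65.8 × 6 = 394.8 ≈ 395 mm.

R ≈ 65.8 mm/hr; total ≈ 395 mm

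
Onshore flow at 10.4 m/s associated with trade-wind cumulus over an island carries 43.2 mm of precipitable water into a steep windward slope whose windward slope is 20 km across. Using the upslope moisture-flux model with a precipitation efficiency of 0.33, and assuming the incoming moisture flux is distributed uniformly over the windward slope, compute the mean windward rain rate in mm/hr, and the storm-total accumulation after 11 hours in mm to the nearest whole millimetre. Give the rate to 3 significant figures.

R ≈ 26.7 mm/hr; total ≈ 294 mm

Incoming column moisture flux per unit ridge length: F = V × PW = 10.4 × 43.2 = 449.28 mm·m/s.
Spread over the 20 km slope with efficiency ε = 0.33: R = ε·F/W = 0.33 × 449.28 / 20000 m = 7.413e-03 mm/s.
R = 7.413e-03 × 3600 = 26.7 mm/hr.
Over 11 h: total = 26.7 × 11 = 293.7 ≈ 294 mm.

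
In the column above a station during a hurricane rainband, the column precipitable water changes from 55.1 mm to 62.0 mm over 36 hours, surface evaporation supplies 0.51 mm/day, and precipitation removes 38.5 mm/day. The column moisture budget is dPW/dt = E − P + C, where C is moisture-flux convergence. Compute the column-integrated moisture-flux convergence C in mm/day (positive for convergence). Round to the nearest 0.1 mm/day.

dPW/dt = (62.0 − 55.1) mm / (36/24 day) = +4.600 mm/day.
C = dPW/dt − E + P = (+4.600) − 0.51 + 38.5 = 42.6 mm/day.

C ≈ 42.6 mm/day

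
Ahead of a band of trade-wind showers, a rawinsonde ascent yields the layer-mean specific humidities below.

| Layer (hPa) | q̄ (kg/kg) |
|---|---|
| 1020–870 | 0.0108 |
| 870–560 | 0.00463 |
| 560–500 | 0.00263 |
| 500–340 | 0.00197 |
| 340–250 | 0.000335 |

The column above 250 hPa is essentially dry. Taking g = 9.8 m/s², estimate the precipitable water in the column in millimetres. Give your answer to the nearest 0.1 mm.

Precipitable water is the column-integrated vapour mass per unit area: PW = (1/g) Σ q̄ Δp, with q in kg/kg and Δp in Pa (1 kg/m² of water = 1 mm).
Layer 1020–870 hPa: Δp = 150 hPa = 15000 Pa, q̄ = 0.0108 kg/kg → 0.0108 × 15000 / 9.8 = 16.53 mm
Layer 870–560 hPa: Δp = 310 hPa = 31000 Pa, q̄ = 0.00463 kg/kg → 0.00463 × 31000 / 9.8 = 14.65 mm
Layer 560–500 hPa: Δp = 60 hPa = 6000 Pa, q̄ = 0.00263 kg/kg → 0.00263 × 6000 / 9.8 = 1.61 mm
Layer 500–340 hPa: Δp = 160 hPa = 16000 Pa, q̄ = 0.00197 kg/kg → 0.00197 × 16000 / 9.8 = 3.22 mm
Layer 340–250 hPa: Δp = 90 hPa = 9000 Pa, q̄ = 0.000335 kg/kg → 0.000335 × 9000 / 9.8 = 0.31 mm
PW = 16.53 + 14.65 + 1.61 + 3.22 + 0.31 = 36.32 ≈ 36.3 mm.

PW ≈ 36.3 mm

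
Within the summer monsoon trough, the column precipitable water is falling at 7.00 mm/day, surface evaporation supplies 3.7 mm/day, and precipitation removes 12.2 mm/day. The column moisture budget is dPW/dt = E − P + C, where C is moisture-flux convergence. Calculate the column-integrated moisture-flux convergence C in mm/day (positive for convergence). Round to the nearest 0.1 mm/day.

dPW/dt = -7.00 mm/day.
C = dPW/dt − E + P = (-7.00) − 3.7 + 12.2 = 1.5 mm/day.

C ≈ 1.5 mm/day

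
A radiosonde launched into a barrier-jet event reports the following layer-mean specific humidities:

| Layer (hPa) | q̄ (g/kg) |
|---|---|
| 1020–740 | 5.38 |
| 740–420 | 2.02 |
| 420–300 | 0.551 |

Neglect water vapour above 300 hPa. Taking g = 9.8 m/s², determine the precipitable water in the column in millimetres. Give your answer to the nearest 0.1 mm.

PW ≈ 22.6 mm

Precipitable water is the column-integrated vapour mass per unit area: PW = (1/g) Σ q̄ Δp, with q in kg/kg and Δp in Pa (1 kg/m² of water = 1 mm).
Layer 1020–740 hPa: Δp = 280 hPa = 28000 Pa, q̄ = 0.00538 kg/kg → 0.00538 × 28000 / 9.8 = 15.37 mm
Layer 740–420 hPa: Δp = 320 hPa = 32000 Pa, q̄ = 0.00202 kg/kg → 0.00202 × 32000 / 9.8 = 6.60 mm
Layer 420–300 hPa: Δp = 120 hPa = 12000 Pa, q̄ = 0.000551 kg/kg → 0.000551 × 12000 / 9.8 = 0.67 mm
PW = 15.37 + 6.60 + 0.67 = 22.64 ≈ 22.6 mm.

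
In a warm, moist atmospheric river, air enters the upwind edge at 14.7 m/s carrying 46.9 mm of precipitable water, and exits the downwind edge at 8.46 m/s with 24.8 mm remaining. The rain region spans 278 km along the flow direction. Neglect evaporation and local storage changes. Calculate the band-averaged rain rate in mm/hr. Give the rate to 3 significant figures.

R ≈ 6.21 mm/hr

Column moisture flux per unit crosswind length is F = V × PW.
Inflow: F_in = 14.7 × 46.9 = 689.43 mm·m/s
Outflow: F_out = 8.46 × 24.8 = 209.808 mm·m/s
Steady-state rate R = (F_in − F_out)/L = (689.43 − 209.808) / 278000 m = 1.725e-03 mm/s.
R = 1.725e-03 × 3600 = 6.21 mm/hr.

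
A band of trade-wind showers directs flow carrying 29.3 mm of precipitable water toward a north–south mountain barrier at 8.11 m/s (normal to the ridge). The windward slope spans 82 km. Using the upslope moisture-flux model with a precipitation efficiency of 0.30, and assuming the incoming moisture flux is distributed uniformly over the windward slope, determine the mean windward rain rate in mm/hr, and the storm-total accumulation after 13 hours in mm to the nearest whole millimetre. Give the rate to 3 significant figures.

R ≈ 3.13 mm/hr; total ≈ 41 mm

Incoming column moisture flux per unit ridge length: F = V × PW = 8.11 × 29.3 = 237.623 mm·m/s.
Spread over the 82 km slope with efficiency ε = 0.30: R = ε·F/W = 0.30 × 237.623 / 82000 m = 8.694e-04 mm/s.
R = 8.694e-04 × 3600 = 3.13 mm/hr.
Over 13 h: total = 3.13 × 13 = 40.69 ≈ 41 mm.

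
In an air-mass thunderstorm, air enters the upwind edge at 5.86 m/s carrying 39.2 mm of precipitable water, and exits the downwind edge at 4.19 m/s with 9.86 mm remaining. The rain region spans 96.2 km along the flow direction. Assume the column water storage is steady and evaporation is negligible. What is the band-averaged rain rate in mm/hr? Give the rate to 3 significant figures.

Column moisture flux per unit crosswind length is F = V × PW.
Inflow: F_in = 5.86 × 39.2 = 229.712 mm·m/s
Outflow: F_out = 4.19 × 9.86 = 41.3134 mm·m/s
Steady-state rate R = (F_in − F_out)/L = (229.712 − 41.3134) / 96200 m = 1.958e-03 mm/s.
R = 1.958e-03 × 3600 = 7.05 mm/hr.

R ≈ 7.05 mm/hr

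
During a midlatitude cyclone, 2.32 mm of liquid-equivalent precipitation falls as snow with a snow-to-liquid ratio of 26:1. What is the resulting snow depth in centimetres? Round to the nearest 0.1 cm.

Snow depth = liquid × ratio = 2.32 mm × 26 = 60.32 mm = 6.0 cm.

snow depth ≈ 6.0 cm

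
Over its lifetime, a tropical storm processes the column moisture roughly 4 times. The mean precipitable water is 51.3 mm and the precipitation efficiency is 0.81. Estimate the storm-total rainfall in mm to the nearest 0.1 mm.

Each cycle deposits ε × PW = 0.81 × 51.3 = 41.553 mm.
Over 4 cycles: 4 × 41.553 = 166.2 mm.

rainfall ≈ 166.2 mm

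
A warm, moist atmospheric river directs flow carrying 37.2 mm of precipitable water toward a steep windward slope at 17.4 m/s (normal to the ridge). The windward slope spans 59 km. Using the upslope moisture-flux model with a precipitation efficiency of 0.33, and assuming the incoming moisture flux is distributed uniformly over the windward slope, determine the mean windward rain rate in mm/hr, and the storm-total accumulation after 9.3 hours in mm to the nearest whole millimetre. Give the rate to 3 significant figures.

Incoming column moisture flux per unit ridge length: F = V × PW = 17.4 × 37.2 = 647.28 mm·m/s.
Spread over the 59 km slope with efficiency ε = 0.33: R = ε·F/W = 0.33 × 647.28 / 59000 m = 3.620e-03 mm/s.
R = 3.620e-03 × 3600 = 13.0 mm/hr.
Over 9.3 h: total = 13.0 × 9.3 = 120.9 ≈ 121 mm.

R ≈ 13.0 mm/hr; total ≈ 121 mm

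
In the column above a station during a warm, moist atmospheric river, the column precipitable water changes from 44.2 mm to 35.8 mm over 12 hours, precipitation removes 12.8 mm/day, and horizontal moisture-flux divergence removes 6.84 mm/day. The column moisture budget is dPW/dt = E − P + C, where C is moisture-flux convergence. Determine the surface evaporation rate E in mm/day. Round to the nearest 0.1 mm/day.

dPW/dt = (35.8 − 44.2) mm / (12/24 day) = -16.800 mm/day.
E = dPW/dt + P − C = (-16.800) + 12.8 − (-6.84) = 2.8 mm/day.

E ≈ 2.8 mm/day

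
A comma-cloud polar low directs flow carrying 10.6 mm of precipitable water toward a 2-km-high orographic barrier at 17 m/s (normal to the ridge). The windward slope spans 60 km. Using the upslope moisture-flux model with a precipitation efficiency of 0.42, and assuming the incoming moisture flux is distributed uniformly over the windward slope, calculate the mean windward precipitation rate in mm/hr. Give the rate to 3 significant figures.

R ≈ 4.54 mm/hr

Incoming column moisture flux per unit ridge length: F = V × PW = 17 × 10.6 = 180.2 mm·m/s.
Spread over the 60 km slope with efficiency ε = 0.42: R = ε·F/W = 0.42 × 180.2 / 60000 m = 1.261e-03 mm/s.
R = 1.261e-03 × 3600 = 4.54 mm/hr.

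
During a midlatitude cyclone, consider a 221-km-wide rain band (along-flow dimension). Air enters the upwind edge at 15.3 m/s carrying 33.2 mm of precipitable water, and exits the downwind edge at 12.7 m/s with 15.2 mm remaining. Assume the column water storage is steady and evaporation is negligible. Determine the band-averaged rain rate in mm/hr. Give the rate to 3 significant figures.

R ≈ 5.13 mm/hr

Column moisture flux per unit crosswind length is F = V × PW.
Inflow: F_in = 15.3 × 33.2 = 507.96 mm·m/s
Outflow: F_out = 12.7 × 15.2 = 193.04 mm·m/s
Steady-state rate R = (F_in − F_out)/L = (507.96 − 193.04) / 221000 m = 1.425e-03 mm/s.
R = 1.425e-03 × 3600 = 5.13 mm/hr.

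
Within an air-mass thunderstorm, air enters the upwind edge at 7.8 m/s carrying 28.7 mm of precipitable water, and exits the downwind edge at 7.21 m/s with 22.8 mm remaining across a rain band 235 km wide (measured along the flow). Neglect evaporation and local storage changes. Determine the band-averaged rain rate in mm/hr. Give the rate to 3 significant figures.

Column moisture flux per unit crosswind length is F = V × PW.
Inflow: F_in = 7.8 × 28.7 = 223.86 mm·m/s
Outflow: F_out = 7.21 × 22.8 = 164.388 mm·m/s
Steady-state rate R = (F_in − F_out)/L = (223.86 − 164.388) / 235000 m = 2.531e-04 mm/s.
R = 2.531e-04 × 3600 = 0.911 mm/hr.

R ≈ 0.911 mm/hr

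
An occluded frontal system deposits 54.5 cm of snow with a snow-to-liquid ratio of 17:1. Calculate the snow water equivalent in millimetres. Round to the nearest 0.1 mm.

SWE ≈ 32.1 mm

SWE = snow depth / ratio = 54.5 cm / 17 = 3.206 cm = 32.1 mm.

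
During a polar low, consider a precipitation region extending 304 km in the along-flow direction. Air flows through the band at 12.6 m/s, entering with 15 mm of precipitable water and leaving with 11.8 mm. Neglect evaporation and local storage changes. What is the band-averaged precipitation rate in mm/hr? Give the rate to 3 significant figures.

Column moisture flux per unit crosswind length is F = V × PW.
Inflow: F_in = 12.6 × 15 = 189 mm·m/s
Outflow: F_out = 12.6 × 11.8 = 148.68 mm·m/s
Steady-state rate R = (F_in − F_out)/L = (189 − 148.68) / 304000 m = 1.326e-04 mm/s.
R = 1.326e-04 × 3600 = 0.477 mm/hr.

R ≈ 0.477 mm/hr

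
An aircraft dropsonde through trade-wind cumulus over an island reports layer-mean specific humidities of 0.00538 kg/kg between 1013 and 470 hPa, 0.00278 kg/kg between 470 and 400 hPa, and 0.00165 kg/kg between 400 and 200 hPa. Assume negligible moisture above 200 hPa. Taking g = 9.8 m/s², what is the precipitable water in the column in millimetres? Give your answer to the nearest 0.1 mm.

Precipitable water is the column-integrated vapour mass per unit area: PW = (1/g) Σ q̄ Δp, with q in kg/kg and Δp in Pa (1 kg/m² of water = 1 mm).
Layer 1013–470 hPa: Δp = 543 hPa = 54300 Pa, q̄ = 0.00538 kg/kg → 0.00538 × 54300 / 9.8 = 29.81 mm
Layer 470–400 hPa: Δp = 70 hPa = 7000 Pa, q̄ = 0.00278 kg/kg → 0.00278 × 7000 / 9.8 = 1.99 mm
Layer 400–200 hPa: Δp = 200 hPa = 20000 Pa, q̄ = 0.00165 kg/kg → 0.00165 × 20000 / 9.8 = 3.37 mm
PW = 29.81 + 1.99 + 3.37 = 35.17 ≈ 35.2 mm.

PW ≈ 35.2 mm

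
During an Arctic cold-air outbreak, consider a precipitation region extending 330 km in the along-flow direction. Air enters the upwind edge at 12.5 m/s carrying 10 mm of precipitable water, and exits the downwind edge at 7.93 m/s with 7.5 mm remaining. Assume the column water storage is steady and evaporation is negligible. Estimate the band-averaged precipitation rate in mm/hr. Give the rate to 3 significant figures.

R ≈ 0.715 mm/hr

Column moisture flux per unit crosswind length is F = V × PW.
Inflow: F_in = 12.5 × 10 = 125 mm·m/s
Outflow: F_out = 7.93 × 7.5 = 59.475 mm·m/s
Steady-state rate R = (F_in − F_out)/L = (125 − 59.475) / 330000 m = 1.986e-04 mm/s.
R = 1.986e-04 × 3600 = 0.715 mm/hr.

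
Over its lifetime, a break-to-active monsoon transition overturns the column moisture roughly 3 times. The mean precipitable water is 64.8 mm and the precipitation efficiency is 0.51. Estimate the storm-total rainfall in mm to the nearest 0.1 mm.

Each cycle deposits ε × PW = 0.51 × 64.8 = 33.048 mm.
Over 3 cycles: 3 × 33.048 = 99.1 mm.

rainfall ≈ 99.1 mm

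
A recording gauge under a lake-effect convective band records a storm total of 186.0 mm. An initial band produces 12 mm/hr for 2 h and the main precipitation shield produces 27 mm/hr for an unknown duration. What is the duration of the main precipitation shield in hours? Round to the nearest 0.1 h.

duration ≈ 6.0 h

Known phases: 12 × 2 = 24 mm.
Remaining depth = 186.0 − 24 = 162 mm.
Duration = 162 / 27 = 6.0 h.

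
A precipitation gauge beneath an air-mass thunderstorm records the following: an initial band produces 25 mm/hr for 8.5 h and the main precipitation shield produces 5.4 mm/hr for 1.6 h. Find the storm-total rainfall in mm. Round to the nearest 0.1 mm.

total ≈ 221.1 mm

Total = Σ Rᵢ Δtᵢ = 25 × 8.5 + 5.4 × 1.6
      = 212.5 + 8.64 = 221.1 mm.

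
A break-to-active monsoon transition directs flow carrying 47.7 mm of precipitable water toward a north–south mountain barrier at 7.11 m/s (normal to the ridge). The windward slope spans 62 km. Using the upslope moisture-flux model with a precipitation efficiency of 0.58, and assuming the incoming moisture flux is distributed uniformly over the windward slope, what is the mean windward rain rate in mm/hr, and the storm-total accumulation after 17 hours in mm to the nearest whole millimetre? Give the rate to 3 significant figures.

Incoming column moisture flux per unit ridge length: F = V × PW = 7.11 × 47.7 = 339.147 mm·m/s.
Spread over the 62 km slope with efficiency ε = 0.58: R = ε·F/W = 0.58 × 339.147 / 62000 m = 3.173e-03 mm/s.
R = 3.173e-03 × 3600 = 11.4 mm/hr.
Over 17 h: total = 11.4 × 17 = 193.8 ≈ 194 mm.

R ≈ 11.4 mm/hr; total ≈ 194 mm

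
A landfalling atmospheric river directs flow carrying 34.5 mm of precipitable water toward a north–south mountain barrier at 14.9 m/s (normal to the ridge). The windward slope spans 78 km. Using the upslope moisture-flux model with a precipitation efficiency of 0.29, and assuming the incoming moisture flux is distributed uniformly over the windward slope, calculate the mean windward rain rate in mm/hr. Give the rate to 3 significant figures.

Incoming column moisture flux per unit ridge length: F = V × PW = 14.9 × 34.5 = 514.05 mm·m/s.
Spread over the 78 km slope with efficiency ε = 0.29: R = ε·F/W = 0.29 × 514.05 / 78000 m = 1.911e-03 mm/s.
R = 1.911e-03 × 3600 = 6.88 mm/hr.

R ≈ 6.88 mm/hr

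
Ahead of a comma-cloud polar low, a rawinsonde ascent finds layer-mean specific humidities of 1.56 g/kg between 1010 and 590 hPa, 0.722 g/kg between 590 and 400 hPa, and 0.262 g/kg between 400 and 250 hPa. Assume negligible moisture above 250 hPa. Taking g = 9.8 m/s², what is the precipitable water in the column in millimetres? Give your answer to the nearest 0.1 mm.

Precipitable water is the column-integrated vapour mass per unit area: PW = (1/g) Σ q̄ Δp, with q in kg/kg and Δp in Pa (1 kg/m² of water = 1 mm).
Layer 1010–590 hPa: Δp = 420 hPa = 42000 Pa, q̄ = 0.00156 kg/kg → 0.00156 × 42000 / 9.8 = 6.69 mm
Layer 590–400 hPa: Δp = 190 hPa = 19000 Pa, q̄ = 0.000722 kg/kg → 0.000722 × 19000 / 9.8 = 1.40 mm
Layer 400–250 hPa: Δp = 150 hPa = 15000 Pa, q̄ = 0.000262 kg/kg → 0.000262 × 15000 / 9.8 = 0.40 mm
PW = 6.69 + 1.40 + 0.40 = 8.49 ≈ 8.5 mm.

PW ≈ 8.5 mm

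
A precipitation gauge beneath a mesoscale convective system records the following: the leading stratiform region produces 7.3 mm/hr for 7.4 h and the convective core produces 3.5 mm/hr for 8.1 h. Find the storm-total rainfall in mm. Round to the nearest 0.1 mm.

total ≈ 82.4 mm

Total = Σ Rᵢ Δtᵢ = 7.3 × 7.4 + 3.5 × 8.1
      = 54.02 + 28.35 = 82.4 mm.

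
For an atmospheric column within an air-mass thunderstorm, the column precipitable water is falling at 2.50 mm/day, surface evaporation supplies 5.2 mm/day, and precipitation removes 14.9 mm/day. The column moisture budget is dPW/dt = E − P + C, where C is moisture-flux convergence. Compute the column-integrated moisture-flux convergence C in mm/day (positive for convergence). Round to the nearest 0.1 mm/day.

dPW/dt = -2.50 mm/day.
C = dPW/dt − E + P = (-2.50) − 5.2 + 14.9 = 7.2 mm/day.

C ≈ 7.2 mm/day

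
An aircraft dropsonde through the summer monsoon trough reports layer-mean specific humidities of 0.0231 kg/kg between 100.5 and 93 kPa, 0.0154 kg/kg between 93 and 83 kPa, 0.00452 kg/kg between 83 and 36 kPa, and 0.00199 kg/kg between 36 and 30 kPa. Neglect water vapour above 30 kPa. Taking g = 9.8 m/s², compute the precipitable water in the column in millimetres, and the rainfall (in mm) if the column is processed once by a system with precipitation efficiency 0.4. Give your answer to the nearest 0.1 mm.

PW ≈ 56.3 mm; rainfall ≈ 22.5 mm

Precipitable water is the column-integrated vapour mass per unit area: PW = (1/g) Σ q̄ Δp, with q in kg/kg and Δp in Pa (1 kg/m² of water = 1 mm).
Layer 100.5–93 kPa: Δp = 75 hPa = 7500 Pa, q̄ = 0.0231 kg/kg → 0.0231 × 7500 / 9.8 = 17.68 mm
Layer 93–83 kPa: Δp = 100 hPa = 10000 Pa, q̄ = 0.0154 kg/kg → 0.0154 × 10000 / 9.8 = 15.71 mm
Layer 83–36 kPa: Δp = 470 hPa = 47000 Pa, q̄ = 0.00452 kg/kg → 0.00452 × 47000 / 9.8 = 21.68 mm
Layer 36–30 kPa: Δp = 60 hPa = 6000 Pa, q̄ = 0.00199 kg/kg → 0.00199 × 6000 / 9.8 = 1.22 mm
PW = 17.68 + 15.71 + 21.68 + 1.22 = 56.29 ≈ 56.3 mm.
Rainfall = ε × PW = 0.4 × 56.3 = 22.5 mm.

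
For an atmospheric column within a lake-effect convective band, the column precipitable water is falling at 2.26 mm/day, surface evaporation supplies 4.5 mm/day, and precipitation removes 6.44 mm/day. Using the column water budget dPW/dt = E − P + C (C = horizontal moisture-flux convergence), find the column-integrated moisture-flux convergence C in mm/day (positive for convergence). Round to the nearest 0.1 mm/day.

dPW/dt = -2.26 mm/day.
C = dPW/dt − E + P = (-2.26) − 4.5 + 6.44 = -0.3 mm/day.

C ≈ -0.3 mm/day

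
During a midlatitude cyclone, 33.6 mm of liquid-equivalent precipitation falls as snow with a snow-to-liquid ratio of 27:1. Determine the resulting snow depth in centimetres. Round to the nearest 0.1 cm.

snow depth ≈ 90.7 cm

Snow depth = liquid × ratio = 33.6 mm × 27 = 907.2 mm = 90.7 cm.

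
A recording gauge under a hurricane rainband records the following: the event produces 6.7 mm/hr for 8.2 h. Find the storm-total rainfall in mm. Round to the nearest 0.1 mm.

Total = Σ Rᵢ Δtᵢ = 6.7 × 8.2
      = 54.94 = 54.9 mm.

total ≈ 54.9 mm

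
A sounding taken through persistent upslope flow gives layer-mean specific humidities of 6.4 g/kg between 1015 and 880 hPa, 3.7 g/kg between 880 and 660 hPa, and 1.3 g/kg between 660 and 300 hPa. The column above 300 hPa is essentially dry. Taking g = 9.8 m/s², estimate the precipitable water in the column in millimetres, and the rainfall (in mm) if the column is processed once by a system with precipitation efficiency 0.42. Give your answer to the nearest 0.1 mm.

PW ≈ 21.9 mm; rainfall ≈ 9.2 mm

Precipitable water is the column-integrated vapour mass per unit area: PW = (1/g) Σ q̄ Δp, with q in kg/kg and Δp in Pa (1 kg/m² of water = 1 mm).
Layer 1015–880 hPa: Δp = 135 hPa = 13500 Pa, q̄ = 0.0064 kg/kg → 0.0064 × 13500 / 9.8 = 8.82 mm
Layer 880–660 hPa: Δp = 220 hPa = 22000 Pa, q̄ = 0.0037 kg/kg → 0.0037 × 22000 / 9.8 = 8.31 mm
Layer 660–300 hPa: Δp = 360 hPa = 36000 Pa, q̄ = 0.0013 kg/kg → 0.0013 × 36000 / 9.8 = 4.78 mm
PW = 8.82 + 8.31 + 4.78 = 21.91 ≈ 21.9 mm.
Rainfall = ε × PW = 0.42 × 21.9 = 9.2 mm.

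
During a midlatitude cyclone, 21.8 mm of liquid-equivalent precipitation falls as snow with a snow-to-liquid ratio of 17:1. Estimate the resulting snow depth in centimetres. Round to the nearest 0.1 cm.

snow depth ≈ 37.1 cm

Snow depth = liquid × ratio = 21.8 mm × 17 = 370.6 mm = 37.1 cm.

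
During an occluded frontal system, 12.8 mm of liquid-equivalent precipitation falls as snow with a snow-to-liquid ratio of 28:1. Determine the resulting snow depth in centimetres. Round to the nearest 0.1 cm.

Snow depth = liquid × ratio = 12.8 mm × 28 = 358.4 mm = 35.8 cm.

snow depth ≈ 35.8 cm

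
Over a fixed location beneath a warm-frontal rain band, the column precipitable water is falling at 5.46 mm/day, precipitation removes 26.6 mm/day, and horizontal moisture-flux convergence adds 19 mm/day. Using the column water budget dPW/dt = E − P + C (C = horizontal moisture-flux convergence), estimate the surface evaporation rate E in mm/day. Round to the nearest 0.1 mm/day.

E ≈ 2.1 mm/day

dPW/dt = -5.46 mm/day.
E = dPW/dt + P − C = (-5.46) + 26.6 − (19) = 2.1 mm/day.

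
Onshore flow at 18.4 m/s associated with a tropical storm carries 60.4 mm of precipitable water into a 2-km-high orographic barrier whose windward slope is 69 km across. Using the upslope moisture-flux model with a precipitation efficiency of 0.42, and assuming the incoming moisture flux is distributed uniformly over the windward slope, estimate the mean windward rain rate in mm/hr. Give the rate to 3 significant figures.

R ≈ 24.4 mm/hr

Incoming column moisture flux per unit ridge length: F = V × PW = 18.4 × 60.4 = 1111.36 mm·m/s.
Spread over the 69 km slope with efficiency ε = 0.42: R = ε·F/W = 0.42 × 1111.36 / 69000 m = 6.765e-03 mm/s.
R = 6.765e-03 × 3600 = 24.4 mm/hr.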